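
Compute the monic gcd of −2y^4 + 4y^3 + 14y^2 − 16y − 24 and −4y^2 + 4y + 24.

y^2 − y − 6

Apply the Euclidean algorithm:
  −2y^4 + 4y^3 + 14y^2 − 16y − 24 = ((1/2)y^2 − (1/2)y − 1)(−4y^2 + 4y + 24) + (0)
Last nonzero remainder: −4y^2 + 4y + 24. Dividing through by −4 gives the monic gcd y^2 − y − 6.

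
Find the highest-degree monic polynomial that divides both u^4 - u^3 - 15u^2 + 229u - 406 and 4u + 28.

u + 7

Repeated division with remainder:
  u^4 - u^3 - 15u^2 + 229u - 406 = ((1/4)u^3 - 2u^2 + (41/4)u - 29/2)(4u + 28) + (0)
Last nonzero remainder: 4u + 28. Dividing through by 4 gives the monic gcd u + 7.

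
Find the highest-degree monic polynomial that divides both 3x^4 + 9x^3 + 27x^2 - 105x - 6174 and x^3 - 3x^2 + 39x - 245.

x^2 + 2x + 49

Apply the Euclidean algorithm:
  3x^4 + 9x^3 + 27x^2 - 105x - 6174 = (3x + 18)(x^3 - 3x^2 + 39x - 245) + (-36x^2 - 72x - 1764)
  x^3 - 3x^2 + 39x - 245 = (-(1/36)x + 5/36)(-36x^2 - 72x - 1764) + (0)
Last nonzero remainder: -36x^2 - 72x - 1764. Dividing through by -36 gives the monic gcd x^2 + 2x + 49.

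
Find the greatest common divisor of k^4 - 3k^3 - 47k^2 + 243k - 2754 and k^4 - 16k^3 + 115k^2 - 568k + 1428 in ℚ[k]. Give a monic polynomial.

Repeated division with remainder:
  k^4 - 3k^3 - 47k^2 + 243k - 2754 = (k^4 - 16k^3 + 115k^2 - 568k + 1428) + (13k^3 - 162k^2 + 811k - 4182)
  k^4 - 16k^3 + 115k^2 - 568k + 1428 = ((1/13)k - 46/169)(13k^3 - 162k^2 + 811k - 4182) + ((1440/169)k^2 - (4320/169)k + 48960/169)
  13k^3 - 162k^2 + 811k - 4182 = ((2197/1440)k - 6929/480)((1440/169)k^2 - (4320/169)k + 48960/169) + (0)
Last nonzero remainder: (1440/169)k^2 - (4320/169)k + 48960/169. Dividing through by 1440/169 gives the monic gcd k^2 - 3k + 34.

k^2 - 3k + 34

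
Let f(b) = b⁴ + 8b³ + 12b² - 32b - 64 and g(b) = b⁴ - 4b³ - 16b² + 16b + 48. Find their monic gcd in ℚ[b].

b² - 4

Apply the Euclidean algorithm:
  b⁴ + 8b³ + 12b² - 32b - 64 = (b⁴ - 4b³ - 16b² + 16b + 48) + (12b³ + 28b² - 48b - 112)
  b⁴ - 4b³ - 16b² + 16b + 48 = ((1/12)b - 19/36)(12b³ + 28b² - 48b - 112) + ((25/9)b² - 100/9)
  12b³ + 28b² - 48b - 112 = ((108/25)b + 252/25)((25/9)b² - 100/9) + (0)
Last nonzero remainder: (25/9)b² - 100/9. Dividing through by 25/9 gives the monic gcd b² - 4.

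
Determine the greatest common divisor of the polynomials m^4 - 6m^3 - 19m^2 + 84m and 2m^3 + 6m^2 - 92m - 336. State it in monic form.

m^2 - 3m - 28

By polynomial division,
  m^4 - 6m^3 - 19m^2 + 84m = ((1/2)m - 9/2)(2m^3 + 6m^2 - 92m - 336) + (54m^2 - 162m - 1512)
  2m^3 + 6m^2 - 92m - 336 = ((1/27)m + 2/9)(54m^2 - 162m - 1512) + (0)
Last nonzero remainder: 54m^2 - 162m - 1512. Dividing through by 54 gives the monic gcd m^2 - 3m - 28.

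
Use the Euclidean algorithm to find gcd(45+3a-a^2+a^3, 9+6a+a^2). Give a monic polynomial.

3+a

Apply the Euclidean algorithm:
  a^3-a^2+3a+45 = (a-7)(a^2+6a+9) + (36a+108)
  a^2+6a+9 = ((1/36)a+1/12)(36a+108) + (0)
Last nonzero remainder: 36a+108. Dividing through by 36 gives the monic gcd a+3.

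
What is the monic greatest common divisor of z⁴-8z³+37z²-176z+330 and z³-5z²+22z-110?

By polynomial division,
  z⁴-8z³+37z²-176z+330 = (z-3)(z³-5z²+22z-110) + (0)
The last nonzero remainder z³-5z²+22z-110 is already monic.

z³-5z²+22z-110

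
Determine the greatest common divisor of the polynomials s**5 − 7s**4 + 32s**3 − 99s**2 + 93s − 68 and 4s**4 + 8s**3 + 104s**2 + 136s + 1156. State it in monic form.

s**2 − 2s + 17

By polynomial division,
  s**5 − 7s**4 + 32s**3 − 99s**2 + 93s − 68 = ((1/4)s − 9/4)(4s**4 + 8s**3 + 104s**2 + 136s + 1156) + (24s**3 + 101s**2 + 110s + 2533)
  4s**4 + 8s**3 + 104s**2 + 136s + 1156 = ((1/6)s − 53/144)(24s**3 + 101s**2 + 110s + 2533) + ((17689/144)s**2 − (17689/72)s + 300713/144)
  24s**3 + 101s**2 + 110s + 2533 = ((3456/17689)s + 21456/17689)((17689/144)s**2 − (17689/72)s + 300713/144) + (0)
Last nonzero remainder: (17689/144)s**2 − (17689/72)s + 300713/144. Dividing through by 17689/144 gives the monic gcd s**2 − 2s + 17.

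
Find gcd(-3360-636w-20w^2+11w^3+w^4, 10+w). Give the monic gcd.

10+w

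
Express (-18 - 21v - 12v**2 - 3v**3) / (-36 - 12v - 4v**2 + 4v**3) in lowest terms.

(-6 - 3v)/(-12 + 4v)

Euclidean algorithm in ℚ[v]:
  -3v**3 - 12v**2 - 21v - 18 = (-3/4)(4v**3 - 4v**2 - 12v - 36) + (-15v**2 - 30v - 45)
  4v**3 - 4v**2 - 12v - 36 = (-(4/15)v + 4/5)(-15v**2 - 30v - 45) + (0)
Last nonzero remainder: -15v**2 - 30v - 45. Dividing through by -15 gives the monic gcd v**2 + 2v + 3.
Cancel v**2 + 2v + 3 from numerator and denominator to get the reduced form.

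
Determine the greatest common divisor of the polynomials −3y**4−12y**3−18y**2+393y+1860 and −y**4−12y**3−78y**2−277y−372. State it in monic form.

Euclidean algorithm in ℚ[y]:
  −3y**4−12y**3−18y**2+393y+1860 = (3)(−y**4−12y**3−78y**2−277y−372) + (24y**3+216y**2+1224y+2976)
  −y**4−12y**3−78y**2−277y−372 = (−(1/24)y−1/8)(24y**3+216y**2+1224y+2976) + (0)
Last nonzero remainder: 24y**3+216y**2+1224y+2976. Dividing through by 24 gives the monic gcd y**3+9y**2+51y+124.

y**3+9y**2+51y+124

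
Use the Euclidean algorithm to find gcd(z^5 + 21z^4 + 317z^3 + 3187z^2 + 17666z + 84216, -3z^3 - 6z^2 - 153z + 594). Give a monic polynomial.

By polynomial division,
  z^5 + 21z^4 + 317z^3 + 3187z^2 + 17666z + 84216 = (-(1/3)z^2 - (19/3)z - 76)(-3z^3 - 6z^2 - 153z + 594) + (1960z^2 + 9800z + 129360)
  -3z^3 - 6z^2 - 153z + 594 = (-(3/1960)z + 9/1960)(1960z^2 + 9800z + 129360) + (0)
Last nonzero remainder: 1960z^2 + 9800z + 129360. Dividing through by 1960 gives the monic gcd z^2 + 5z + 66.

z^2 + 5z + 66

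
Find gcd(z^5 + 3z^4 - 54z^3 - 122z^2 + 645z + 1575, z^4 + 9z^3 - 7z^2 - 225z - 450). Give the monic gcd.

Apply the Euclidean algorithm:
  z^5 + 3z^4 - 54z^3 - 122z^2 + 645z + 1575 = (z - 6)(z^4 + 9z^3 - 7z^2 - 225z - 450) + (7z^3 + 61z^2 - 255z - 1125)
  z^4 + 9z^3 - 7z^2 - 225z - 450 = ((1/7)z + 2/49)(7z^3 + 61z^2 - 255z - 1125) + ((1320/49)z^2 - (2640/49)z - 19800/49)
  7z^3 + 61z^2 - 255z - 1125 = ((343/1320)z + 245/88)((1320/49)z^2 - (2640/49)z - 19800/49) + (0)
Last nonzero remainder: (1320/49)z^2 - (2640/49)z - 19800/49. Dividing through by 1320/49 gives the monic gcd z^2 - 2z - 15.

z^2 - 2z - 15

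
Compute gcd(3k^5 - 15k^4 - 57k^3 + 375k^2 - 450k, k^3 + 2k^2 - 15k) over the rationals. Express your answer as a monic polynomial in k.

k^3 + 2k^2 - 15k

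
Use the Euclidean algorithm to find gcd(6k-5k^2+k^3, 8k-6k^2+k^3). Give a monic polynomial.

Euclidean algorithm in ℚ[k]:
  k^3-5k^2+6k = (k^3-6k^2+8k) + (k^2-2k)
  k^3-6k^2+8k = (k-4)(k^2-2k) + (0)
The last nonzero remainder k^2-2k is already monic.

-2k+k^2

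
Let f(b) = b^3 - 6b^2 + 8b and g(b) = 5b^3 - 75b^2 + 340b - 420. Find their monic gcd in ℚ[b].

By polynomial division,
  b^3 - 6b^2 + 8b = (1/5)(5b^3 - 75b^2 + 340b - 420) + (9b^2 - 60b + 84)
  5b^3 - 75b^2 + 340b - 420 = ((5/9)b - 125/27)(9b^2 - 60b + 84) + ((140/9)b - 280/9)
  9b^2 - 60b + 84 = ((81/140)b - 27/10)((140/9)b - 280/9) + (0)
Last nonzero remainder: (140/9)b - 280/9. Dividing through by 140/9 gives the monic gcd b - 2.

b - 2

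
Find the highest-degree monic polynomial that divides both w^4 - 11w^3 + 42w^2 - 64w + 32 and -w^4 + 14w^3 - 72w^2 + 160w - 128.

Euclidean algorithm in ℚ[w]:
  w^4 - 11w^3 + 42w^2 - 64w + 32 = (-1)(-w^4 + 14w^3 - 72w^2 + 160w - 128) + (3w^3 - 30w^2 + 96w - 96)
  -w^4 + 14w^3 - 72w^2 + 160w - 128 = (-(1/3)w + 4/3)(3w^3 - 30w^2 + 96w - 96) + (0)
Last nonzero remainder: 3w^3 - 30w^2 + 96w - 96. Dividing through by 3 gives the monic gcd w^3 - 10w^2 + 32w - 32.

w^3 - 10w^2 + 32w - 32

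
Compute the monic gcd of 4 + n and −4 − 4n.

1

Euclidean algorithm in ℚ[n]:
  n + 4 = (−1/4)(−4n − 4) + (3)
  −4n − 4 = (−(4/3)n − 4/3)(3) + (0)
The last nonzero remainder is the constant 3, so the polynomials are coprime and gcd = 1.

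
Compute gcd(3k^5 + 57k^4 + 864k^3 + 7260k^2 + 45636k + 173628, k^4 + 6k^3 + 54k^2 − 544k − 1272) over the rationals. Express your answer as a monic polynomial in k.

Euclidean algorithm in ℚ[k]:
  3k^5 + 57k^4 + 864k^3 + 7260k^2 + 45636k + 173628 = (3k + 39)(k^4 + 6k^3 + 54k^2 − 544k − 1272) + (468k^3 + 6786k^2 + 70668k + 223236)
  k^4 + 6k^3 + 54k^2 − 544k − 1272 = ((1/468)k − 17/936)(468k^3 + 6786k^2 + 70668k + 223236) + ((105/4)k^2 + (525/2)k + 5565/2)
  468k^3 + 6786k^2 + 70668k + 223236 = ((624/35)k + 2808/35)((105/4)k^2 + (525/2)k + 5565/2) + (0)
Last nonzero remainder: (105/4)k^2 + (525/2)k + 5565/2. Dividing through by 105/4 gives the monic gcd k^2 + 10k + 106.

k^2 + 10k + 106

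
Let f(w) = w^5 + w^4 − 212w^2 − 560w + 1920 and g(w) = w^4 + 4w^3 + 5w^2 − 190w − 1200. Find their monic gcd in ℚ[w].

w^3 − w^2 + 10w − 240

Euclidean algorithm in ℚ[w]:
  w^5 + w^4 − 212w^2 − 560w + 1920 = (w − 3)(w^4 + 4w^3 + 5w^2 − 190w − 1200) + (7w^3 − 7w^2 + 70w − 1680)
  w^4 + 4w^3 + 5w^2 − 190w − 1200 = ((1/7)w + 5/7)(7w^3 − 7w^2 + 70w − 1680) + (0)
Last nonzero remainder: 7w^3 − 7w^2 + 70w − 1680. Dividing through by 7 gives the monic gcd w^3 − w^2 + 10w − 240.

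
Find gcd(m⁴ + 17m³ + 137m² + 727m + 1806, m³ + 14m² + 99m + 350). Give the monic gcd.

m + 7

Apply the Euclidean algorithm:
  m⁴ + 17m³ + 137m² + 727m + 1806 = (m + 3)(m³ + 14m² + 99m + 350) + (−4m² + 80m + 756)
  m³ + 14m² + 99m + 350 = (−(1/4)m − 17/2)(−4m² + 80m + 756) + (968m + 6776)
  −4m² + 80m + 756 = (−(1/242)m + 27/242)(968m + 6776) + (0)
Last nonzero remainder: 968m + 6776. Dividing through by 968 gives the monic gcd m + 7.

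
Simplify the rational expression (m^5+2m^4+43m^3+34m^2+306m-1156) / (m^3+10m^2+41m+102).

Repeated division with remainder:
  m^5+2m^4+43m^3+34m^2+306m-1156 = (m^2-8m+82)(m^3+10m^2+41m+102) + (-560m^2-2240m-9520)
  m^3+10m^2+41m+102 = (-(1/560)m-3/280)(-560m^2-2240m-9520) + (0)
Last nonzero remainder: -560m^2-2240m-9520. Dividing through by -560 gives the monic gcd m^2+4m+17.
Cancel m^2+4m+17 from numerator and denominator to get the reduced form.

(m^3-2m^2+34m-68)/(m+6)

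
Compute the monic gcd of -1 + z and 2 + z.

1

Repeated division with remainder:
  z - 1 = (z + 2) + (-3)
  z + 2 = (-(1/3)z - 2/3)(-3) + (0)
The last nonzero remainder is the constant -3, so the polynomials are coprime and gcd = 1.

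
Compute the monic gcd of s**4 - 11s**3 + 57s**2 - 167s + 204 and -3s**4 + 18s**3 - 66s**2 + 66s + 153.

s**3 - 7s**2 + 29s - 51

Repeated division with remainder:
  s**4 - 11s**3 + 57s**2 - 167s + 204 = (-1/3)(-3s**4 + 18s**3 - 66s**2 + 66s + 153) + (-5s**3 + 35s**2 - 145s + 255)
  -3s**4 + 18s**3 - 66s**2 + 66s + 153 = ((3/5)s + 3/5)(-5s**3 + 35s**2 - 145s + 255) + (0)
Last nonzero remainder: -5s**3 + 35s**2 - 145s + 255. Dividing through by -5 gives the monic gcd s**3 - 7s**2 + 29s - 51.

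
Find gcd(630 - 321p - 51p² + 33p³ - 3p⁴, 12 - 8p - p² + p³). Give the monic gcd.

Apply the Euclidean algorithm:
  -3p⁴ + 33p³ - 51p² - 321p + 630 = (-3p + 30)(p³ - p² - 8p + 12) + (-45p² - 45p + 270)
  p³ - p² - 8p + 12 = (-(1/45)p + 2/45)(-45p² - 45p + 270) + (0)
Last nonzero remainder: -45p² - 45p + 270. Dividing through by -45 gives the monic gcd p² + p - 6.

-6 + p + p²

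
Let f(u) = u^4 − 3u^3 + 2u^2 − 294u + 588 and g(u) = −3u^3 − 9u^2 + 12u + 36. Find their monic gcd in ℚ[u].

Euclidean algorithm in ℚ[u]:
  u^4 − 3u^3 + 2u^2 − 294u + 588 = (−(1/3)u + 2)(−3u^3 − 9u^2 + 12u + 36) + (24u^2 − 306u + 516)
  −3u^3 − 9u^2 + 12u + 36 = (−(1/8)u − 63/32)(24u^2 − 306u + 516) + (−(8415/16)u + 8415/8)
  24u^2 − 306u + 516 = (−(128/2805)u + 1376/2805)(−(8415/16)u + 8415/8) + (0)
Last nonzero remainder: −(8415/16)u + 8415/8. Dividing through by −8415/16 gives the monic gcd u − 2.

u − 2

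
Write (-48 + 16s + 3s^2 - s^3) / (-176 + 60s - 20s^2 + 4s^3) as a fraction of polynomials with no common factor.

(12 - s - s^2)/(44 - 4s + 4s^2)

Apply the Euclidean algorithm:
  -s^3 + 3s^2 + 16s - 48 = (-1/4)(4s^3 - 20s^2 + 60s - 176) + (-2s^2 + 31s - 92)
  4s^3 - 20s^2 + 60s - 176 = (-2s - 21)(-2s^2 + 31s - 92) + (527s - 2108)
  -2s^2 + 31s - 92 = (-(2/527)s + 23/527)(527s - 2108) + (0)
Last nonzero remainder: 527s - 2108. Dividing through by 527 gives the monic gcd s - 4.
Cancel s - 4 from numerator and denominator to get the reduced form.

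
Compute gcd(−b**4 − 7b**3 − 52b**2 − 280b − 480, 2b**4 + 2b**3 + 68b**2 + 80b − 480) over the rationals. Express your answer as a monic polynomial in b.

b**3 + 3b**2 + 40b + 120

Repeated division with remainder:
  −b**4 − 7b**3 − 52b**2 − 280b − 480 = (−1/2)(2b**4 + 2b**3 + 68b**2 + 80b − 480) + (−6b**3 − 18b**2 − 240b − 720)
  2b**4 + 2b**3 + 68b**2 + 80b − 480 = (−(1/3)b + 2/3)(−6b**3 − 18b**2 − 240b − 720) + (0)
Last nonzero remainder: −6b**3 − 18b**2 − 240b − 720. Dividing through by −6 gives the monic gcd b**3 + 3b**2 + 40b + 120.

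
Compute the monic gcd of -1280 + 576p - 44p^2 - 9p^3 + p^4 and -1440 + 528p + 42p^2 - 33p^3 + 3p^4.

20 - 9p + p^2

Apply the Euclidean algorithm:
  p^4 - 9p^3 - 44p^2 + 576p - 1280 = (1/3)(3p^4 - 33p^3 + 42p^2 + 528p - 1440) + (2p^3 - 58p^2 + 400p - 800)
  3p^4 - 33p^3 + 42p^2 + 528p - 1440 = ((3/2)p + 27)(2p^3 - 58p^2 + 400p - 800) + (1008p^2 - 9072p + 20160)
  2p^3 - 58p^2 + 400p - 800 = ((1/504)p - 5/126)(1008p^2 - 9072p + 20160) + (0)
Last nonzero remainder: 1008p^2 - 9072p + 20160. Dividing through by 1008 gives the monic gcd p^2 - 9p + 20.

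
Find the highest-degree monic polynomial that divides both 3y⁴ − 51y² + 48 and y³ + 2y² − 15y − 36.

y − 4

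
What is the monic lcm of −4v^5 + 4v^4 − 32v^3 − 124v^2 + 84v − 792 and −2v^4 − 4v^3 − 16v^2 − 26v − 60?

Apply the Euclidean algorithm:
  −4v^5 + 4v^4 − 32v^3 − 124v^2 + 84v − 792 = (2v − 6)(−2v^4 − 4v^3 − 16v^2 − 26v − 60) + (−24v^3 − 168v^2 + 48v − 1152)
  −2v^4 − 4v^3 − 16v^2 − 26v − 60 = ((1/12)v − 5/12)(−24v^3 − 168v^2 + 48v − 1152) + (−90v^2 + 90v − 540)
  −24v^3 − 168v^2 + 48v − 1152 = ((4/15)v + 32/15)(−90v^2 + 90v − 540) + (0)
Last nonzero remainder: −90v^2 + 90v − 540. Dividing through by −90 gives the monic gcd v^2 − v + 6.
Then lcm(f, g) = f·g / gcd(f, g); expanding and making the result monic gives the answer.

v^7 + 2v^6 + 10v^5 + 50v^4 + 112v^3 + 290v^2 + 489v + 990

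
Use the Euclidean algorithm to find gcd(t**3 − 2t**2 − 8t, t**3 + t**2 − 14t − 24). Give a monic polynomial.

t**2 − 2t − 8

Repeated division with remainder:
  t**3 − 2t**2 − 8t = (t**3 + t**2 − 14t − 24) + (−3t**2 + 6t + 24)
  t**3 + t**2 − 14t − 24 = (−(1/3)t − 1)(−3t**2 + 6t + 24) + (0)
Last nonzero remainder: −3t**2 + 6t + 24. Dividing through by −3 gives the monic gcd t**2 − 2t − 8.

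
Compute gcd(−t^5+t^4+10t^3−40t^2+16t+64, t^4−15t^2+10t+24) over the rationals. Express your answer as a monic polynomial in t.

t^3+3t^2−6t−8

By polynomial division,
  −t^5+t^4+10t^3−40t^2+16t+64 = (−t+1)(t^4−15t^2+10t+24) + (−5t^3−15t^2+30t+40)
  t^4−15t^2+10t+24 = (−(1/5)t+3/5)(−5t^3−15t^2+30t+40) + (0)
Last nonzero remainder: −5t^3−15t^2+30t+40. Dividing through by −5 gives the monic gcd t^3+3t^2−6t−8.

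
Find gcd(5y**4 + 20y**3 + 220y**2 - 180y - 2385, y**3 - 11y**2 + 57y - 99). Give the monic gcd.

Euclidean algorithm in ℚ[y]:
  5y**4 + 20y**3 + 220y**2 - 180y - 2385 = (5y + 75)(y**3 - 11y**2 + 57y - 99) + (760y**2 - 3960y + 5040)
  y**3 - 11y**2 + 57y - 99 = ((1/760)y - 11/1444)(760y**2 - 3960y + 5040) + ((7293/361)y - 21879/361)
  760y**2 - 3960y + 5040 = ((274360/7293)y - 202160/2431)((7293/361)y - 21879/361) + (0)
Last nonzero remainder: (7293/361)y - 21879/361. Dividing through by 7293/361 gives the monic gcd y - 3.

y - 3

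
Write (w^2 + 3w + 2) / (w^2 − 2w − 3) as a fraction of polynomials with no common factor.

Apply the Euclidean algorithm:
  w^2 + 3w + 2 = (w^2 − 2w − 3) + (5w + 5)
  w^2 − 2w − 3 = ((1/5)w − 3/5)(5w + 5) + (0)
Last nonzero remainder: 5w + 5. Dividing through by 5 gives the monic gcd w + 1.
Cancel w + 1 from numerator and denominator to get the reduced form.

(w + 2)/(w − 3)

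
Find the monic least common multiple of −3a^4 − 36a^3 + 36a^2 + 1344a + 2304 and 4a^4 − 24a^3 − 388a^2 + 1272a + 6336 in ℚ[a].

Apply the Euclidean algorithm:
  −3a^4 − 36a^3 + 36a^2 + 1344a + 2304 = (−3/4)(4a^4 − 24a^3 − 388a^2 + 1272a + 6336) + (−54a^3 − 255a^2 + 2298a + 7056)
  4a^4 − 24a^3 − 388a^2 + 1272a + 6336 = (−(2/27)a + 193/243)(−54a^3 − 255a^2 + 2298a + 7056) + (−(1235/81)a^2 − (2470/81)a + 19760/27)
  −54a^3 − 255a^2 + 2298a + 7056 = ((4374/1235)a + 11907/1235)(−(1235/81)a^2 − (2470/81)a + 19760/27) + (0)
Last nonzero remainder: −(1235/81)a^2 − (2470/81)a + 19760/27. Dividing through by −1235/81 gives the monic gcd a^2 + 2a − 48.
Then lcm(f, g) = f·g / gcd(f, g); expanding and making the result monic gives the answer.

a^6 + 4a^5 − 141a^4 − 748a^3 + 3212a^2 + 20928a + 25344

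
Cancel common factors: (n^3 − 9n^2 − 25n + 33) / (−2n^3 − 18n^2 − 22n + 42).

(−n + 11)/(2n + 14)

By polynomial division,
  n^3 − 9n^2 − 25n + 33 = (−1/2)(−2n^3 − 18n^2 − 22n + 42) + (−18n^2 − 36n + 54)
  −2n^3 − 18n^2 − 22n + 42 = ((1/9)n + 7/9)(−18n^2 − 36n + 54) + (0)
Last nonzero remainder: −18n^2 − 36n + 54. Dividing through by −18 gives the monic gcd n^2 + 2n − 3.
Cancel n^2 + 2n − 3 from numerator and denominator to get the reduced form.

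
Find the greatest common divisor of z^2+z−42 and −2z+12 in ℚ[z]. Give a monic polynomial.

Repeated division with remainder:
  z^2+z−42 = (−(1/2)z−7/2)(−2z+12) + (0)
Last nonzero remainder: −2z+12. Dividing through by −2 gives the monic gcd z−6.

z−6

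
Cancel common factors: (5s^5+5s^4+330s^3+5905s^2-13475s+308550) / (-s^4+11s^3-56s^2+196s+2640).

(-5s^3-30s^2-150s-4675)/(s^2-6s-40)

Repeated division with remainder:
  5s^5+5s^4+330s^3+5905s^2-13475s+308550 = (-5s-60)(-s^4+11s^3-56s^2+196s+2640) + (710s^3+3525s^2+11485s+466950)
  -s^4+11s^3-56s^2+196s+2640 = (-(1/710)s+2267/100820)(710s^3+3525s^2+11485s+466950) + (-(2401245/20164)s^2+(12006225/20164)s-79241085/10082)
  710s^3+3525s^2+11485s+466950 = (-(2863288/480249)s-28532060/480249)(-(2401245/20164)s^2+(12006225/20164)s-79241085/10082) + (0)
Last nonzero remainder: -(2401245/20164)s^2+(12006225/20164)s-79241085/10082. Dividing through by -2401245/20164 gives the monic gcd s^2-5s+66.
Cancel s^2-5s+66 from numerator and denominator to get the reduced form.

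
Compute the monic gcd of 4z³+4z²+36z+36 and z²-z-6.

Euclidean algorithm in ℚ[z]:
  4z³+4z²+36z+36 = (4z+8)(z²-z-6) + (68z+84)
  z²-z-6 = ((1/68)z-19/578)(68z+84) + (-936/289)
  68z+84 = (-(4913/234)z-2023/78)(-936/289) + (0)
The last nonzero remainder is the constant -936/289, so the polynomials are coprime and gcd = 1.

1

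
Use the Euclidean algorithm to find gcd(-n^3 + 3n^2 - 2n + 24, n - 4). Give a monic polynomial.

By polynomial division,
  -n^3 + 3n^2 - 2n + 24 = (-n^2 - n - 6)(n - 4) + (0)
The last nonzero remainder n - 4 is already monic.

n - 4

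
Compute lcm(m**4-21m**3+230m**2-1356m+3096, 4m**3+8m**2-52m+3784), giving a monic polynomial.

Repeated division with remainder:
  m**4-21m**3+230m**2-1356m+3096 = ((1/4)m-23/4)(4m**3+8m**2-52m+3784) + (289m**2-2601m+24854)
  4m**3+8m**2-52m+3784 = ((4/289)m+44/289)(289m**2-2601m+24854) + (0)
Last nonzero remainder: 289m**2-2601m+24854. Dividing through by 289 gives the monic gcd m**2-9m+86.
Then lcm(f, g) = f·g / gcd(f, g); expanding and making the result monic gives the answer.

m**5-10m**4-m**3+1174m**2-11820m+34056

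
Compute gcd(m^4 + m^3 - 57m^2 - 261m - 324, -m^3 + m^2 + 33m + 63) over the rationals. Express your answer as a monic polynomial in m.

m^2 + 6m + 9

By polynomial division,
  m^4 + m^3 - 57m^2 - 261m - 324 = (-m - 2)(-m^3 + m^2 + 33m + 63) + (-22m^2 - 132m - 198)
  -m^3 + m^2 + 33m + 63 = ((1/22)m - 7/22)(-22m^2 - 132m - 198) + (0)
Last nonzero remainder: -22m^2 - 132m - 198. Dividing through by -22 gives the monic gcd m^2 + 6m + 9.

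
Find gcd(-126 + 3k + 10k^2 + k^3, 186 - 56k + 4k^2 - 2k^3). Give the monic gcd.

-3 + k

Apply the Euclidean algorithm:
  k^3 + 10k^2 + 3k - 126 = (-1/2)(-2k^3 + 4k^2 - 56k + 186) + (12k^2 - 25k - 33)
  -2k^3 + 4k^2 - 56k + 186 = (-(1/6)k - 1/72)(12k^2 - 25k - 33) + (-(4453/72)k + 4453/24)
  12k^2 - 25k - 33 = (-(864/4453)k - 792/4453)(-(4453/72)k + 4453/24) + (0)
Last nonzero remainder: -(4453/72)k + 4453/24. Dividing through by -4453/72 gives the monic gcd k - 3.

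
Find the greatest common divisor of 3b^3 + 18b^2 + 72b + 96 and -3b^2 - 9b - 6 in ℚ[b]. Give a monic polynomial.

b + 2

Repeated division with remainder:
  3b^3 + 18b^2 + 72b + 96 = (-b - 3)(-3b^2 - 9b - 6) + (39b + 78)
  -3b^2 - 9b - 6 = (-(1/13)b - 1/13)(39b + 78) + (0)
Last nonzero remainder: 39b + 78. Dividing through by 39 gives the monic gcd b + 2.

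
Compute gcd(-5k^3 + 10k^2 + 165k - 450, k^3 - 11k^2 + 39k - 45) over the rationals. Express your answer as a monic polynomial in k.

k^2 - 8k + 15

Apply the Euclidean algorithm:
  -5k^3 + 10k^2 + 165k - 450 = (-5)(k^3 - 11k^2 + 39k - 45) + (-45k^2 + 360k - 675)
  k^3 - 11k^2 + 39k - 45 = (-(1/45)k + 1/15)(-45k^2 + 360k - 675) + (0)
Last nonzero remainder: -45k^2 + 360k - 675. Dividing through by -45 gives the monic gcd k^2 - 8k + 15.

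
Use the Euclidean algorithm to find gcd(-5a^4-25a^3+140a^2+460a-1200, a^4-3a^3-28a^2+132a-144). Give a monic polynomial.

Repeated division with remainder:
  -5a^4-25a^3+140a^2+460a-1200 = (-5)(a^4-3a^3-28a^2+132a-144) + (-40a^3+1120a-1920)
  a^4-3a^3-28a^2+132a-144 = (-(1/40)a+3/40)(-40a^3+1120a-1920) + (0)
Last nonzero remainder: -40a^3+1120a-1920. Dividing through by -40 gives the monic gcd a^3-28a+48.

a^3-28a+48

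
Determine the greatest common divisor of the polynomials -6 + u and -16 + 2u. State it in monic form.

1

By polynomial division,
  u - 6 = (1/2)(2u - 16) + (2)
  2u - 16 = (u - 8)(2) + (0)
The last nonzero remainder is the constant 2, so the polynomials are coprime and gcd = 1.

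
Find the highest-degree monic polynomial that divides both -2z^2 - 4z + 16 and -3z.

1

Euclidean algorithm in ℚ[z]:
  -2z^2 - 4z + 16 = ((2/3)z + 4/3)(-3z) + (16)
  -3z = (-(3/16)z)(16) + (0)
The last nonzero remainder is the constant 16, so the polynomials are coprime and gcd = 1.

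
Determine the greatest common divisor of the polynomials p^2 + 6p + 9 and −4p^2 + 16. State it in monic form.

1

Euclidean algorithm in ℚ[p]:
  p^2 + 6p + 9 = (−1/4)(−4p^2 + 16) + (6p + 13)
  −4p^2 + 16 = (−(2/3)p + 13/9)(6p + 13) + (−25/9)
  6p + 13 = (−(54/25)p − 117/25)(−25/9) + (0)
The last nonzero remainder is the constant −25/9, so the polynomials are coprime and gcd = 1.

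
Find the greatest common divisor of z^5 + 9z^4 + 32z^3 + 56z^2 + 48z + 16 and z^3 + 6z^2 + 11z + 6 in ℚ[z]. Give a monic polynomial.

z^2 + 3z + 2

Apply the Euclidean algorithm:
  z^5 + 9z^4 + 32z^3 + 56z^2 + 48z + 16 = (z^2 + 3z + 3)(z^3 + 6z^2 + 11z + 6) + (-z^2 - 3z - 2)
  z^3 + 6z^2 + 11z + 6 = (-z - 3)(-z^2 - 3z - 2) + (0)
Last nonzero remainder: -z^2 - 3z - 2. Dividing through by -1 gives the monic gcd z^2 + 3z + 2.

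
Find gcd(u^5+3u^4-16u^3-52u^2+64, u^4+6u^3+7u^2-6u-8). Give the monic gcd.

Apply the Euclidean algorithm:
  u^5+3u^4-16u^3-52u^2+64 = (u-3)(u^4+6u^3+7u^2-6u-8) + (-5u^3-25u^2-10u+40)
  u^4+6u^3+7u^2-6u-8 = (-(1/5)u-1/5)(-5u^3-25u^2-10u+40) + (0)
Last nonzero remainder: -5u^3-25u^2-10u+40. Dividing through by -5 gives the monic gcd u^3+5u^2+2u-8.

u^3+5u^2+2u-8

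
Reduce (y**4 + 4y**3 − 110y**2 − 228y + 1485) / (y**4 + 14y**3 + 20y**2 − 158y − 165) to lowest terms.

(y − 9)/(y + 1)

Euclidean algorithm in ℚ[y]:
  y**4 + 4y**3 − 110y**2 − 228y + 1485 = (y**4 + 14y**3 + 20y**2 − 158y − 165) + (−10y**3 − 130y**2 − 70y + 1650)
  y**4 + 14y**3 + 20y**2 − 158y − 165 = (−(1/10)y − 1/10)(−10y**3 − 130y**2 − 70y + 1650) + (0)
Last nonzero remainder: −10y**3 − 130y**2 − 70y + 1650. Dividing through by −10 gives the monic gcd y**3 + 13y**2 + 7y − 165.
Cancel y**3 + 13y**2 + 7y − 165 from numerator and denominator to get the reduced form.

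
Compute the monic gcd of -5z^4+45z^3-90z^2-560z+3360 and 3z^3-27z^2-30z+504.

Repeated division with remainder:
  -5z^4+45z^3-90z^2-560z+3360 = (-(5/3)z)(3z^3-27z^2-30z+504) + (-140z^2+280z+3360)
  3z^3-27z^2-30z+504 = (-(3/140)z+3/20)(-140z^2+280z+3360) + (0)
Last nonzero remainder: -140z^2+280z+3360. Dividing through by -140 gives the monic gcd z^2-2z-24.

z^2-2z-24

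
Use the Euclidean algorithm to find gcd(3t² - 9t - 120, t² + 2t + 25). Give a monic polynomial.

1

Repeated division with remainder:
  3t² - 9t - 120 = (3)(t² + 2t + 25) + (-15t - 195)
  t² + 2t + 25 = (-(1/15)t + 11/15)(-15t - 195) + (168)
  -15t - 195 = (-(5/56)t - 65/56)(168) + (0)
The last nonzero remainder is the constant 168, so the polynomials are coprime and gcd = 1.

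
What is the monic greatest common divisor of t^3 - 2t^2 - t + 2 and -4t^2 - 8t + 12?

Apply the Euclidean algorithm:
  t^3 - 2t^2 - t + 2 = (-(1/4)t + 1)(-4t^2 - 8t + 12) + (10t - 10)
  -4t^2 - 8t + 12 = (-(2/5)t - 6/5)(10t - 10) + (0)
Last nonzero remainder: 10t - 10. Dividing through by 10 gives the monic gcd t - 1.

t - 1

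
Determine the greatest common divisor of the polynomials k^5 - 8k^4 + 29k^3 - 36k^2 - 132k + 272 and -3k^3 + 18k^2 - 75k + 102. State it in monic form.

k^3 - 6k^2 + 25k - 34

Apply the Euclidean algorithm:
  k^5 - 8k^4 + 29k^3 - 36k^2 - 132k + 272 = (-(1/3)k^2 + (2/3)k + 8/3)(-3k^3 + 18k^2 - 75k + 102) + (0)
Last nonzero remainder: -3k^3 + 18k^2 - 75k + 102. Dividing through by -3 gives the monic gcd k^3 - 6k^2 + 25k - 34.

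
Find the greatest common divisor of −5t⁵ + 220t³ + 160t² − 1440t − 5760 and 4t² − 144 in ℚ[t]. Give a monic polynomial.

Apply the Euclidean algorithm:
  −5t⁵ + 220t³ + 160t² − 1440t − 5760 = (−(5/4)t³ + 10t + 40)(4t² − 144) + (0)
Last nonzero remainder: 4t² − 144. Dividing through by 4 gives the monic gcd t² − 36.

t² − 36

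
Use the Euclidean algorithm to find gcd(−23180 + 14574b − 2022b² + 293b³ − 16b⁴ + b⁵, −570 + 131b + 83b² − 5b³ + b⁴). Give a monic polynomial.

−190 + 107b − 8b² + b³

Apply the Euclidean algorithm:
  b⁵ − 16b⁴ + 293b³ − 2022b² + 14574b − 23180 = (b − 11)(b⁴ − 5b³ + 83b² + 131b − 570) + (155b³ − 1240b² + 16585b − 29450)
  b⁴ − 5b³ + 83b² + 131b − 570 = ((1/155)b + 3/155)(155b³ − 1240b² + 16585b − 29450) + (0)
Last nonzero remainder: 155b³ − 1240b² + 16585b − 29450. Dividing through by 155 gives the monic gcd b³ − 8b² + 107b − 190.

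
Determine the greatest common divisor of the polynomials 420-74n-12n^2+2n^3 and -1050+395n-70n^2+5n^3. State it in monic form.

Apply the Euclidean algorithm:
  2n^3-12n^2-74n+420 = (2/5)(5n^3-70n^2+395n-1050) + (16n^2-232n+840)
  5n^3-70n^2+395n-1050 = ((5/16)n+5/32)(16n^2-232n+840) + ((675/4)n-4725/4)
  16n^2-232n+840 = ((64/675)n-32/45)((675/4)n-4725/4) + (0)
Last nonzero remainder: (675/4)n-4725/4. Dividing through by 675/4 gives the monic gcd n-7.

-7+n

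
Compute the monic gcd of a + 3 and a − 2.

1

Repeated division with remainder:
  a + 3 = (a − 2) + (5)
  a − 2 = ((1/5)a − 2/5)(5) + (0)
The last nonzero remainder is the constant 5, so the polynomials are coprime and gcd = 1.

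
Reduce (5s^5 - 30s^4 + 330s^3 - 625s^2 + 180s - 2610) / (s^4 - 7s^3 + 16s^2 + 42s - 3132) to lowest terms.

Repeated division with remainder:
  5s^5 - 30s^4 + 330s^3 - 625s^2 + 180s - 2610 = (5s + 5)(s^4 - 7s^3 + 16s^2 + 42s - 3132) + (285s^3 - 915s^2 + 15630s + 13050)
  s^4 - 7s^3 + 16s^2 + 42s - 3132 = ((1/285)s - 24/1805)(285s^3 - 915s^2 + 15630s + 13050) + (-(18414/361)s^2 + (73656/361)s - 1068012/361)
  285s^3 - 915s^2 + 15630s + 13050 = (-(34295/6138)s - 9025/2046)(-(18414/361)s^2 + (73656/361)s - 1068012/361) + (0)
Last nonzero remainder: -(18414/361)s^2 + (73656/361)s - 1068012/361. Dividing through by -18414/361 gives the monic gcd s^2 - 4s + 58.
Cancel s^2 - 4s + 58 from numerator and denominator to get the reduced form.

(5s^3 - 10s^2 - 45)/(s^2 - 3s - 54)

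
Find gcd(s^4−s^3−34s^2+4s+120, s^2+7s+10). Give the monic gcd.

Apply the Euclidean algorithm:
  s^4−s^3−34s^2+4s+120 = (s^2−8s+12)(s^2+7s+10) + (0)
The last nonzero remainder s^2+7s+10 is already monic.

s^2+7s+10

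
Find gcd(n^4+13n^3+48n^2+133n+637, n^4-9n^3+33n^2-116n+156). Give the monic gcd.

Apply the Euclidean algorithm:
  n^4+13n^3+48n^2+133n+637 = (n^4-9n^3+33n^2-116n+156) + (22n^3+15n^2+249n+481)
  n^4-9n^3+33n^2-116n+156 = ((1/22)n-213/484)(22n^3+15n^2+249n+481) + ((13689/484)n^2-(13689/484)n+177957/484)
  22n^3+15n^2+249n+481 = ((10648/13689)n+17908/13689)((13689/484)n^2-(13689/484)n+177957/484) + (0)
Last nonzero remainder: (13689/484)n^2-(13689/484)n+177957/484. Dividing through by 13689/484 gives the monic gcd n^2-n+13.

n^2-n+13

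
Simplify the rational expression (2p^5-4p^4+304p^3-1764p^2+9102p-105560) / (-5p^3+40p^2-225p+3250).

(-2p^3+8p^2-190p+1624)/(5p-50)

Repeated division with remainder:
  2p^5-4p^4+304p^3-1764p^2+9102p-105560 = (-(2/5)p^2-(12/5)p-62)(-5p^3+40p^2-225p+3250) + (1476p^2+2952p+95940)
  -5p^3+40p^2-225p+3250 = (-(5/1476)p+25/738)(1476p^2+2952p+95940) + (0)
Last nonzero remainder: 1476p^2+2952p+95940. Dividing through by 1476 gives the monic gcd p^2+2p+65.
Cancel p^2+2p+65 from numerator and denominator to get the reduced form.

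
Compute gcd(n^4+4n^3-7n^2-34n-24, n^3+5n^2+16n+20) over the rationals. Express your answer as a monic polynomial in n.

n+2

By polynomial division,
  n^4+4n^3-7n^2-34n-24 = (n-1)(n^3+5n^2+16n+20) + (-18n^2-38n-4)
  n^3+5n^2+16n+20 = (-(1/18)n-13/81)(-18n^2-38n-4) + ((784/81)n+1568/81)
  -18n^2-38n-4 = (-(729/392)n-81/392)((784/81)n+1568/81) + (0)
Last nonzero remainder: (784/81)n+1568/81. Dividing through by 784/81 gives the monic gcd n+2.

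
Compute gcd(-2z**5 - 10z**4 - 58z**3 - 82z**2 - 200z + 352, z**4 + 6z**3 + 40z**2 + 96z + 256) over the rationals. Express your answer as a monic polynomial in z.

z**2 + 4z + 16

Repeated division with remainder:
  -2z**5 - 10z**4 - 58z**3 - 82z**2 - 200z + 352 = (-2z + 2)(z**4 + 6z**3 + 40z**2 + 96z + 256) + (10z**3 + 30z**2 + 120z - 160)
  z**4 + 6z**3 + 40z**2 + 96z + 256 = ((1/10)z + 3/10)(10z**3 + 30z**2 + 120z - 160) + (19z**2 + 76z + 304)
  10z**3 + 30z**2 + 120z - 160 = ((10/19)z - 10/19)(19z**2 + 76z + 304) + (0)
Last nonzero remainder: 19z**2 + 76z + 304. Dividing through by 19 gives the monic gcd z**2 + 4z + 16.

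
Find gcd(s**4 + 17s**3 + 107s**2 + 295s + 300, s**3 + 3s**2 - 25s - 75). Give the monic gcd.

By polynomial division,
  s**4 + 17s**3 + 107s**2 + 295s + 300 = (s + 14)(s**3 + 3s**2 - 25s - 75) + (90s**2 + 720s + 1350)
  s**3 + 3s**2 - 25s - 75 = ((1/90)s - 1/18)(90s**2 + 720s + 1350) + (0)
Last nonzero remainder: 90s**2 + 720s + 1350. Dividing through by 90 gives the monic gcd s**2 + 8s + 15.

s**2 + 8s + 15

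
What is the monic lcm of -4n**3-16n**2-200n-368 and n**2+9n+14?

Apply the Euclidean algorithm:
  -4n**3-16n**2-200n-368 = (-4n+20)(n**2+9n+14) + (-324n-648)
  n**2+9n+14 = (-(1/324)n-7/324)(-324n-648) + (0)
Last nonzero remainder: -324n-648. Dividing through by -324 gives the monic gcd n+2.
Then lcm(f, g) = f·g / gcd(f, g); expanding and making the result monic gives the answer.

n**4+11n**3+78n**2+442n+644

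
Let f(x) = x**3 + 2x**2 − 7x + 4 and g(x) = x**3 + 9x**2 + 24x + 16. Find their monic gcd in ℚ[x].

x + 4

Repeated division with remainder:
  x**3 + 2x**2 − 7x + 4 = (x**3 + 9x**2 + 24x + 16) + (−7x**2 − 31x − 12)
  x**3 + 9x**2 + 24x + 16 = (−(1/7)x − 32/49)(−7x**2 − 31x − 12) + ((100/49)x + 400/49)
  −7x**2 − 31x − 12 = (−(343/100)x − 147/100)((100/49)x + 400/49) + (0)
Last nonzero remainder: (100/49)x + 400/49. Dividing through by 100/49 gives the monic gcd x + 4.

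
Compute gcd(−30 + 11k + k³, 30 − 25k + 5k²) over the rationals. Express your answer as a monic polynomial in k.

−2 + k

Repeated division with remainder:
  k³ + 11k − 30 = ((1/5)k + 1)(5k² − 25k + 30) + (30k − 60)
  5k² − 25k + 30 = ((1/6)k − 1/2)(30k − 60) + (0)
Last nonzero remainder: 30k − 60. Dividing through by 30 gives the monic gcd k − 2.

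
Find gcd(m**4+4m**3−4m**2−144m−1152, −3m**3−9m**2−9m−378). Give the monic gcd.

Repeated division with remainder:
  m**4+4m**3−4m**2−144m−1152 = (−(1/3)m−1/3)(−3m**3−9m**2−9m−378) + (−10m**2−273m−1278)
  −3m**3−9m**2−9m−378 = ((3/10)m−729/100)(−10m**2−273m−1278) + (−(161577/100)m−484731/50)
  −10m**2−273m−1278 = ((1000/161577)m+7100/53859)(−(161577/100)m−484731/50) + (0)
Last nonzero remainder: −(161577/100)m−484731/50. Dividing through by −161577/100 gives the monic gcd m+6.

m+6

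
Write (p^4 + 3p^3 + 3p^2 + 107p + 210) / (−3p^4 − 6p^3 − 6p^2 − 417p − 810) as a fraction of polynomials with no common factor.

(−p^2 + 4p − 21)/(3p^2 − 15p + 81)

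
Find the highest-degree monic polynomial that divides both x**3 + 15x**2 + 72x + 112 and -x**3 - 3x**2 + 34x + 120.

Repeated division with remainder:
  x**3 + 15x**2 + 72x + 112 = (-1)(-x**3 - 3x**2 + 34x + 120) + (12x**2 + 106x + 232)
  -x**3 - 3x**2 + 34x + 120 = (-(1/12)x + 35/72)(12x**2 + 106x + 232) + ((65/36)x + 65/9)
  12x**2 + 106x + 232 = ((432/65)x + 2088/65)((65/36)x + 65/9) + (0)
Last nonzero remainder: (65/36)x + 65/9. Dividing through by 65/36 gives the monic gcd x + 4.

x + 4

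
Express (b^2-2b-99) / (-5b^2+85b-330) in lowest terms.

Repeated division with remainder:
  b^2-2b-99 = (-1/5)(-5b^2+85b-330) + (15b-165)
  -5b^2+85b-330 = (-(1/3)b+2)(15b-165) + (0)
Last nonzero remainder: 15b-165. Dividing through by 15 gives the monic gcd b-11.
Cancel b-11 from numerator and denominator to get the reduced form.

(-b-9)/(5b-30)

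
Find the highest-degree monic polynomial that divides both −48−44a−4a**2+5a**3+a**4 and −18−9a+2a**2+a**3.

−6−a+a**2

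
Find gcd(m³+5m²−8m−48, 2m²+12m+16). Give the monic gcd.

Repeated division with remainder:
  m³+5m²−8m−48 = ((1/2)m−1/2)(2m²+12m+16) + (−10m−40)
  2m²+12m+16 = (−(1/5)m−2/5)(−10m−40) + (0)
Last nonzero remainder: −10m−40. Dividing through by −10 gives the monic gcd m+4.

m+4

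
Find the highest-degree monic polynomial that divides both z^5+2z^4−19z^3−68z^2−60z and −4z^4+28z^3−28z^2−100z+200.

Euclidean algorithm in ℚ[z]:
  z^5+2z^4−19z^3−68z^2−60z = (−(1/4)z−9/4)(−4z^4+28z^3−28z^2−100z+200) + (37z^3−156z^2−235z+450)
  −4z^4+28z^3−28z^2−100z+200 = (−(4/37)z+412/1369)(37z^3−156z^2−235z+450) + (−(8840/1369)z^2+(26520/1369)z+88400/1369)
  37z^3−156z^2−235z+450 = (−(50653/8840)z+12321/1768)(−(8840/1369)z^2+(26520/1369)z+88400/1369) + (0)
Last nonzero remainder: −(8840/1369)z^2+(26520/1369)z+88400/1369. Dividing through by −8840/1369 gives the monic gcd z^2−3z−10.

z^2−3z−10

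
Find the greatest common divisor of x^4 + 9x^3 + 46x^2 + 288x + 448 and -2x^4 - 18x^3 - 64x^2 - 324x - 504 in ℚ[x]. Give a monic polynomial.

Repeated division with remainder:
  x^4 + 9x^3 + 46x^2 + 288x + 448 = (-1/2)(-2x^4 - 18x^3 - 64x^2 - 324x - 504) + (14x^2 + 126x + 196)
  -2x^4 - 18x^3 - 64x^2 - 324x - 504 = (-(1/7)x^2 - 18/7)(14x^2 + 126x + 196) + (0)
Last nonzero remainder: 14x^2 + 126x + 196. Dividing through by 14 gives the monic gcd x^2 + 9x + 14.

x^2 + 9x + 14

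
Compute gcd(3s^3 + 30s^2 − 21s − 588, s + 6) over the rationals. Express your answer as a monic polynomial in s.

1

Euclidean algorithm in ℚ[s]:
  3s^3 + 30s^2 − 21s − 588 = (3s^2 + 12s − 93)(s + 6) + (−30)
  s + 6 = (−(1/30)s − 1/5)(−30) + (0)
The last nonzero remainder is the constant −30, so the polynomials are coprime and gcd = 1.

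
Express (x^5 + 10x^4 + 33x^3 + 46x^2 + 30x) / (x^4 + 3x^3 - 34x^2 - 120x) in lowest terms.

(x^3 + 5x^2 + 8x + 6)/(x^2 - 2x - 24)

Repeated division with remainder:
  x^5 + 10x^4 + 33x^3 + 46x^2 + 30x = (x + 7)(x^4 + 3x^3 - 34x^2 - 120x) + (46x^3 + 404x^2 + 870x)
  x^4 + 3x^3 - 34x^2 - 120x = ((1/46)x - 133/1058)(46x^3 + 404x^2 + 870x) + (-(1125/529)x^2 - (5625/529)x)
  46x^3 + 404x^2 + 870x = (-(24334/1125)x - 30682/375)(-(1125/529)x^2 - (5625/529)x) + (0)
Last nonzero remainder: -(1125/529)x^2 - (5625/529)x. Dividing through by -1125/529 gives the monic gcd x^2 + 5x.
Cancel x^2 + 5x from numerator and denominator to get the reduced form.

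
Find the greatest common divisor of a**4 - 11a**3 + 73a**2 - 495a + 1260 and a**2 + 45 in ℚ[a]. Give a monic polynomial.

a**2 + 45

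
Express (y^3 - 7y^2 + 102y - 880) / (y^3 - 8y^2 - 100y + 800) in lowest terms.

Euclidean algorithm in ℚ[y]:
  y^3 - 7y^2 + 102y - 880 = (y^3 - 8y^2 - 100y + 800) + (y^2 + 202y - 1680)
  y^3 - 8y^2 - 100y + 800 = (y - 210)(y^2 + 202y - 1680) + (44000y - 352000)
  y^2 + 202y - 1680 = ((1/44000)y + 21/4400)(44000y - 352000) + (0)
Last nonzero remainder: 44000y - 352000. Dividing through by 44000 gives the monic gcd y - 8.
Cancel y - 8 from numerator and denominator to get the reduced form.

(y^2 + y + 110)/(y^2 - 100)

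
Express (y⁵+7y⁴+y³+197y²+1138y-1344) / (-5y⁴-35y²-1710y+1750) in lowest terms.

(-y³-y²-2y-192)/(5y²-30y+250)

By polynomial division,
  y⁵+7y⁴+y³+197y²+1138y-1344 = (-(1/5)y-7/5)(-5y⁴-35y²-1710y+1750) + (-6y³-194y²-906y+1106)
  -5y⁴-35y²-1710y+1750 = ((5/6)y-485/18)(-6y³-194y²-906y+1106) + (-(40565/9)y²-(81130/3)y+283955/9)
  -6y³-194y²-906y+1106 = ((54/40565)y+1422/40565)(-(40565/9)y²-(81130/3)y+283955/9) + (0)
Last nonzero remainder: -(40565/9)y²-(81130/3)y+283955/9. Dividing through by -40565/9 gives the monic gcd y²+6y-7.
Cancel y²+6y-7 from numerator and denominator to get the reduced form.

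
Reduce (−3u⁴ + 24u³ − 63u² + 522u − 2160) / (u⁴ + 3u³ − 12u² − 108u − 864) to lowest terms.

Repeated division with remainder:
  −3u⁴ + 24u³ − 63u² + 522u − 2160 = (−3)(u⁴ + 3u³ − 12u² − 108u − 864) + (33u³ − 99u² + 198u − 4752)
  u⁴ + 3u³ − 12u² − 108u − 864 = ((1/33)u + 2/11)(33u³ − 99u² + 198u − 4752) + (0)
Last nonzero remainder: 33u³ − 99u² + 198u − 4752. Dividing through by 33 gives the monic gcd u³ − 3u² + 6u − 144.
Cancel u³ − 3u² + 6u − 144 from numerator and denominator to get the reduced form.

(−3u + 15)/(u + 6)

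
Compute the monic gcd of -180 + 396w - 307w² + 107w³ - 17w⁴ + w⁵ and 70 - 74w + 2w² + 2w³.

5 - 6w + w²

Repeated division with remainder:
  w⁵ - 17w⁴ + 107w³ - 307w² + 396w - 180 = ((1/2)w² - 9w + 81)(2w³ + 2w² - 74w + 70) + (-1170w² + 7020w - 5850)
  2w³ + 2w² - 74w + 70 = (-(1/585)w - 7/585)(-1170w² + 7020w - 5850) + (0)
Last nonzero remainder: -1170w² + 7020w - 5850. Dividing through by -1170 gives the monic gcd w² - 6w + 5.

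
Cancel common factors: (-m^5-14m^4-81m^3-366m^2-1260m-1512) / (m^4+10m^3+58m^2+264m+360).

(-m^3-6m^2-21m-126)/(m^2+2m+30)

Repeated division with remainder:
  -m^5-14m^4-81m^3-366m^2-1260m-1512 = (-m-4)(m^4+10m^3+58m^2+264m+360) + (17m^3+130m^2+156m-72)
  m^4+10m^3+58m^2+264m+360 = ((1/17)m+40/289)(17m^3+130m^2+156m-72) + ((8910/289)m^2+(71280/289)m+106920/289)
  17m^3+130m^2+156m-72 = ((4913/8910)m-289/1485)((8910/289)m^2+(71280/289)m+106920/289) + (0)
Last nonzero remainder: (8910/289)m^2+(71280/289)m+106920/289. Dividing through by 8910/289 gives the monic gcd m^2+8m+12.
Cancel m^2+8m+12 from numerator and denominator to get the reduced form.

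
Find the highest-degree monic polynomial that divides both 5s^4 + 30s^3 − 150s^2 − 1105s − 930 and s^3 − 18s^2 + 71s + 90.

s + 1

Euclidean algorithm in ℚ[s]:
  5s^4 + 30s^3 − 150s^2 − 1105s − 930 = (5s + 120)(s^3 − 18s^2 + 71s + 90) + (1655s^2 − 10075s − 11730)
  s^3 − 18s^2 + 71s + 90 = ((1/1655)s − 3943/547805)(1655s^2 − 10075s − 11730) + ((610212/109561)s + 610212/109561)
  1655s^2 − 10075s − 11730 = ((181323455/610212)s − 214191755/101702)((610212/109561)s + 610212/109561) + (0)
Last nonzero remainder: (610212/109561)s + 610212/109561. Dividing through by 610212/109561 gives the monic gcd s + 1.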